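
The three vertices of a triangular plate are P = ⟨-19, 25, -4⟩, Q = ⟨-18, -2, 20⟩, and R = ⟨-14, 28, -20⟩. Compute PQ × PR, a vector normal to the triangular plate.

PQ = (1, -27, 24)
PR = (5, 3, -16)
i: (-27)·(-16) - 24·3 = 432 - 72 = 360
j: 24·5 - 1·(-16) = 120 - (-16) = 136
k: 1·3 - (-27)·5 = 3 - (-135) = 138
PQ × PR = (360, 136, 138)

(360, 136, 138)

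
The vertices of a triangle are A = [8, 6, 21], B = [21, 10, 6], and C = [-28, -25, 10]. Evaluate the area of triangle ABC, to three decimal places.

445.155

AB = (13, 4, -15),  AC = (-36, -31, -11)
i: 4·(-11) - (-15)·(-31) = -44 - 465 = -509
j: (-15)·(-36) - 13·(-11) = 540 - (-143) = 683
k: 13·(-31) - 4·(-36) = -403 - (-144) = -259
AB × AC = (-509, 683, -259)
|AB × AC| = √792651 ≈ 890.3095
area = ½ · 890.3095 ≈ 445.155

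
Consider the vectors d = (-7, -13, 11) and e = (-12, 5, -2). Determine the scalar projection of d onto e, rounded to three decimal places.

-0.228

d · e = (-7)·(-12) + (-13)·5 + 11·(-2) = 84 - 65 - 22 = -3
|e| = √(144 + 25 + 4) = √173 ≈ 13.1529
comp_e d = -3 / √173 ≈ -0.228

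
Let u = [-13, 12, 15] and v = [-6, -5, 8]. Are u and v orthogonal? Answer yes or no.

u · v = (-13)·(-6) + 12·(-5) + 15·8 = 78 - 60 + 120 = 138
Nonzero, so the vectors are not orthogonal.

no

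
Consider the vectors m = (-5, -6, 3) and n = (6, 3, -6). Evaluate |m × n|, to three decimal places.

36.249

i: (-6)·(-6) - 3·3 = 36 - 9 = 27
j: 3·6 - (-5)·(-6) = 18 - 30 = -12
k: (-5)·3 - (-6)·6 = -15 - (-36) = 21
m × n = (27, -12, 21)
|m × n| = √(27² + (-12)² + 21²) = √1314 ≈ 36.2491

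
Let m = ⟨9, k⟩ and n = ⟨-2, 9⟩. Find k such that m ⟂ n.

m · n = 9·(-2) + k·9 = -18 + 9k
Set equal to 0: 9k = 18, so k = 2.

2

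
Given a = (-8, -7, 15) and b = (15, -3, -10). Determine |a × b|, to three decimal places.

225.590

i: (-7)·(-10) - 15·(-3) = 70 - (-45) = 115
j: 15·15 - (-8)·(-10) = 225 - 80 = 145
k: (-8)·(-3) - (-7)·15 = 24 - (-105) = 129
a × b = (115, 145, 129)
|a × b| = √(115² + 145² + 129²) = √50891 ≈ 225.5903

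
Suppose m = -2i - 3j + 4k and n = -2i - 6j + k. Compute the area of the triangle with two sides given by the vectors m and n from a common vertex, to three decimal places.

11.325

i: (-3)·1 - 4·(-6) = -3 - (-24) = 21
j: 4·(-2) - (-2)·1 = -8 - (-2) = -6
k: (-2)·(-6) - (-3)·(-2) = 12 - 6 = 6
m × n = (21, -6, 6)
|m × n| = √(21² + (-6)² + 6²) = √513 ≈ 22.6495
area = ½ · 22.6495 ≈ 11.325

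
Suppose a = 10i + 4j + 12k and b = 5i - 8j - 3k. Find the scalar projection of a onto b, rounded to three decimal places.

-1.818

a · b = 10·5 + 4·(-8) + 12·(-3) = 50 - 32 - 36 = -18
|b| = √(25 + 64 + 9) = √98 ≈ 9.8995
comp_b a = -18 / √98 ≈ -1.818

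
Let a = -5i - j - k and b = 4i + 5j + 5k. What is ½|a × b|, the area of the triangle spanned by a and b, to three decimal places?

i: (-1)·5 - (-1)·5 = -5 - (-5) = 0
j: (-1)·4 - (-5)·5 = -4 - (-25) = 21
k: (-5)·5 - (-1)·4 = -25 - (-4) = -21
a × b = (0, 21, -21)
|a × b| = √(0² + 21² + (-21)²) = √882 ≈ 29.6985
area = ½ · 29.6985 ≈ 14.849

14.849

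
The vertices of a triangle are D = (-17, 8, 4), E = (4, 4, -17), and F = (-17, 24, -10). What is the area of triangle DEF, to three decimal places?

DE = (21, -4, -21),  DF = (0, 16, -14)
i: (-4)·(-14) - (-21)·16 = 56 - (-336) = 392
j: (-21)·0 - 21·(-14) = 0 - (-294) = 294
k: 21·16 - (-4)·0 = 336 - 0 = 336
DE × DF = (392, 294, 336)
|DE × DF| = √352996 ≈ 594.1347
area = ½ · 594.1347 ≈ 297.067

297.067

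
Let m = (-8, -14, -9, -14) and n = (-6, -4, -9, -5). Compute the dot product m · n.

m · n = (-8)·(-6) + (-14)·(-4) + (-9)·(-9) + (-14)·(-5) = 48 + 56 + 81 + 70 = 255

255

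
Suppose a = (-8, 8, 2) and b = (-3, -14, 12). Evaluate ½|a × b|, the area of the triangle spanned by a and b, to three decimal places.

102.435

i: 8·12 - 2·(-14) = 96 - (-28) = 124
j: 2·(-3) - (-8)·12 = -6 - (-96) = 90
k: (-8)·(-14) - 8·(-3) = 112 - (-24) = 136
a × b = (124, 90, 136)
|a × b| = √(124² + 90² + 136²) = √41972 ≈ 204.8707
area = ½ · 204.8707 ≈ 102.435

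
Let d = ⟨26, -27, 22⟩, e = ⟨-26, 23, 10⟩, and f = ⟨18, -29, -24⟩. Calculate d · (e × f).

e × f:
i: 23·(-24) - 10·(-29) = -552 - (-290) = -262
j: 10·18 - (-26)·(-24) = 180 - 624 = -444
k: (-26)·(-29) - 23·18 = 754 - 414 = 340
e × f = (-262, -444, 340)
d · (e × f) = 26·(-262) + (-27)·(-444) + 22·340 = -6812 + 11988 + 7480 = 12656

12656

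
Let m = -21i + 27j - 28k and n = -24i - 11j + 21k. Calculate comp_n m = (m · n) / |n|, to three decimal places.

m · n = (-21)·(-24) + 27·(-11) + (-28)·21 = 504 - 297 - 588 = -381
|n| = √(576 + 121 + 441) = √1138 ≈ 33.7343
comp_n m = -381 / √1138 ≈ -11.294

-11.294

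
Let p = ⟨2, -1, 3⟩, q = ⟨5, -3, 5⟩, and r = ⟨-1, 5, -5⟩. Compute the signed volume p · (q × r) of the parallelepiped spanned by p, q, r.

q × r:
i: (-3)·(-5) - 5·5 = 15 - 25 = -10
j: 5·(-1) - 5·(-5) = -5 - (-25) = 20
k: 5·5 - (-3)·(-1) = 25 - 3 = 22
q × r = (-10, 20, 22)
p · (q × r) = 2·(-10) + (-1)·20 + 3·22 = -20 - 20 + 66 = 26

26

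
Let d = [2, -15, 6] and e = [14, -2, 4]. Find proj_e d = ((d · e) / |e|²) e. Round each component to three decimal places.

d · e = 2·14 + (-15)·(-2) + 6·4 = 28 + 30 + 24 = 82
|e|² = 196 + 4 + 16 = 216
proj_e d = (82/216) · (14, -2, 4) ≈ (5.315, -0.759, 1.519)

(5.315, -0.759, 1.519)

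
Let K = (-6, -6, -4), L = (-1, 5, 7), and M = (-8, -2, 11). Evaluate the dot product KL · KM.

KL = L − K = (5, 11, 11)
KM = M − K = (-2, 4, 15)
KL · KM = 5·(-2) + 11·4 + 11·15 = -10 + 44 + 165 = 199

199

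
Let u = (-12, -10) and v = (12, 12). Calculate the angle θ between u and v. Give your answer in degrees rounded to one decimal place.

u · v = (-12)·12 + (-10)·12 = -144 - 120 = -264
|u|² = 144 + 100 = 244,  |u| = √244 ≈ 15.620499
|v|² = 144 + 144 = 288,  |v| = √288 ≈ 16.970563
cos θ = -264 / (15.620499 · 16.970563) ≈ -0.99589
θ = arccos(-0.99589) ≈ 174.8°

174.8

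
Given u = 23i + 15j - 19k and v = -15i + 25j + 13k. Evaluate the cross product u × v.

(670, -14, 800)

i: 15·13 - (-19)·25 = 195 - (-475) = 670
j: (-19)·(-15) - 23·13 = 285 - 299 = -14
k: 23·25 - 15·(-15) = 575 - (-225) = 800
u × v = (670, -14, 800)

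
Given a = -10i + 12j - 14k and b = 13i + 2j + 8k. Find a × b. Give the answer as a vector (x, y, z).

(124, -102, -176)

i: 12·8 - (-14)·2 = 96 - (-28) = 124
j: (-14)·13 - (-10)·8 = -182 - (-80) = -102
k: (-10)·2 - 12·13 = -20 - 156 = -176
a × b = (124, -102, -176)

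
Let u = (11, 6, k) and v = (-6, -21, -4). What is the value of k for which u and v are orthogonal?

u · v = 11·(-6) + 6·(-21) + k·(-4) = -192 - 4k
Set equal to 0: -4k = 192, so k = -48.

-48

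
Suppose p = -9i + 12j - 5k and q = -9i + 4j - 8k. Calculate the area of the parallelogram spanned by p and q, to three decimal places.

108.116

i: 12·(-8) - (-5)·4 = -96 - (-20) = -76
j: (-5)·(-9) - (-9)·(-8) = 45 - 72 = -27
k: (-9)·4 - 12·(-9) = -36 - (-108) = 72
p × q = (-76, -27, 72)
|p × q| = √((-76)² + (-27)² + 72²) = √11689 ≈ 108.1157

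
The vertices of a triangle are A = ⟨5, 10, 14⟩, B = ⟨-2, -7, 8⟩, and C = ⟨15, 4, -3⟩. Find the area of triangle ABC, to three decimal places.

187.746

AB = (-7, -17, -6),  AC = (10, -6, -17)
i: (-17)·(-17) - (-6)·(-6) = 289 - 36 = 253
j: (-6)·10 - (-7)·(-17) = -60 - 119 = -179
k: (-7)·(-6) - (-17)·10 = 42 - (-170) = 212
AB × AC = (253, -179, 212)
|AB × AC| = √140994 ≈ 375.4917
area = ½ · 375.4917 ≈ 187.746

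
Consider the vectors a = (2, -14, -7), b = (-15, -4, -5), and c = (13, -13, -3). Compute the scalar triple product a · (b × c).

b × c:
i: (-4)·(-3) - (-5)·(-13) = 12 - 65 = -53
j: (-5)·13 - (-15)·(-3) = -65 - 45 = -110
k: (-15)·(-13) - (-4)·13 = 195 - (-52) = 247
b × c = (-53, -110, 247)
a · (b × c) = 2·(-53) + (-14)·(-110) + (-7)·247 = -106 + 1540 - 1729 = -295

-295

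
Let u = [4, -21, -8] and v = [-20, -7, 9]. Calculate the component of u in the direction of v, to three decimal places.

-0.217

u · v = 4·(-20) + (-21)·(-7) + (-8)·9 = -80 + 147 - 72 = -5
|v| = √(400 + 49 + 81) = √530 ≈ 23.0217
comp_v u = -5 / √530 ≈ -0.217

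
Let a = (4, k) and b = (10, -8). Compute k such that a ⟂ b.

5

a · b = 4·10 + k·(-8) = 40 - 8k
Set equal to 0: -8k = -40, so k = 5.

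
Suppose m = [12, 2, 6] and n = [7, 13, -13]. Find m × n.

i: 2·(-13) - 6·13 = -26 - 78 = -104
j: 6·7 - 12·(-13) = 42 - (-156) = 198
k: 12·13 - 2·7 = 156 - 14 = 142
m × n = (-104, 198, 142)

(-104, 198, 142)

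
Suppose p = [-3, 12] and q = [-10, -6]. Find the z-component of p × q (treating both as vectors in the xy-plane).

138

(-3)·(-6) - 12·(-10) = 18 - (-120) = 138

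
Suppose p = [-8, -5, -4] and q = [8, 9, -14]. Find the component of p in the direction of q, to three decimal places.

-2.870

p · q = (-8)·8 + (-5)·9 + (-4)·(-14) = -64 - 45 + 56 = -53
|q| = √(64 + 81 + 196) = √341 ≈ 18.4662
comp_q p = -53 / √341 ≈ -2.870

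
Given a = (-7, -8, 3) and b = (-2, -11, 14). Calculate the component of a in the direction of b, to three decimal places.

a · b = (-7)·(-2) + (-8)·(-11) + 3·14 = 14 + 88 + 42 = 144
|b| = √(4 + 121 + 196) = √321 ≈ 17.9165
comp_b a = 144 / √321 ≈ 8.037

8.037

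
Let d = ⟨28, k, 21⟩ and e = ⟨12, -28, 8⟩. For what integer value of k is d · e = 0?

d · e = 28·12 + k·(-28) + 21·8 = 504 - 28k
Set equal to 0: -28k = -504, so k = 18.

18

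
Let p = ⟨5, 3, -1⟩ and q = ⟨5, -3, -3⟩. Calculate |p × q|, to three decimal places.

33.823

i: 3·(-3) - (-1)·(-3) = -9 - 3 = -12
j: (-1)·5 - 5·(-3) = -5 - (-15) = 10
k: 5·(-3) - 3·5 = -15 - 15 = -30
p × q = (-12, 10, -30)
|p × q| = √((-12)² + 10² + (-30)²) = √1144 ≈ 33.8231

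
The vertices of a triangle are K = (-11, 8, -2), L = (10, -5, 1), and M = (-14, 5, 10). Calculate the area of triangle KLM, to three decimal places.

KL = (21, -13, 3),  KM = (-3, -3, 12)
i: (-13)·12 - 3·(-3) = -156 - (-9) = -147
j: 3·(-3) - 21·12 = -9 - 252 = -261
k: 21·(-3) - (-13)·(-3) = -63 - 39 = -102
KL × KM = (-147, -261, -102)
|KL × KM| = √100134 ≈ 316.4396
area = ½ · 316.4396 ≈ 158.220

158.220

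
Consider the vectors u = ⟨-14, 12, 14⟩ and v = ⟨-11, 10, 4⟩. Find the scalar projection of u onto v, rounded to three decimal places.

21.436

u · v = (-14)·(-11) + 12·10 + 14·4 = 154 + 120 + 56 = 330
|v| = √(121 + 100 + 16) = √237 ≈ 15.3948
comp_v u = 330 / √237 ≈ 21.436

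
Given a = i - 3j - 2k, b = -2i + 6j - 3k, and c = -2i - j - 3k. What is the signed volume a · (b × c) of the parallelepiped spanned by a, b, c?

b × c:
i: 6·(-3) - (-3)·(-1) = -18 - 3 = -21
j: (-3)·(-2) - (-2)·(-3) = 6 - 6 = 0
k: (-2)·(-1) - 6·(-2) = 2 - (-12) = 14
b × c = (-21, 0, 14)
a · (b × c) = 1·(-21) + (-3)·0 + (-2)·14 = -21 + 0 - 28 = -49

-49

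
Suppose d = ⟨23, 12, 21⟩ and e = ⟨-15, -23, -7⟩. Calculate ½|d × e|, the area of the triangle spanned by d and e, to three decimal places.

276.006

i: 12·(-7) - 21·(-23) = -84 - (-483) = 399
j: 21·(-15) - 23·(-7) = -315 - (-161) = -154
k: 23·(-23) - 12·(-15) = -529 - (-180) = -349
d × e = (399, -154, -349)
|d × e| = √(399² + (-154)² + (-349)²) = √304718 ≈ 552.0127
area = ½ · 552.0127 ≈ 276.006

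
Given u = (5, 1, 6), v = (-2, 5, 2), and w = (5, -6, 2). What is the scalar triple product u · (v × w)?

v × w:
i: 5·2 - 2·(-6) = 10 - (-12) = 22
j: 2·5 - (-2)·2 = 10 - (-4) = 14
k: (-2)·(-6) - 5·5 = 12 - 25 = -13
v × w = (22, 14, -13)
u · (v × w) = 5·22 + 1·14 + 6·(-13) = 110 + 14 - 78 = 46

46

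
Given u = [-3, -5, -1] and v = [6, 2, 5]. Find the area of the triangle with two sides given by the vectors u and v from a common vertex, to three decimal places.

17.219

i: (-5)·5 - (-1)·2 = -25 - (-2) = -23
j: (-1)·6 - (-3)·5 = -6 - (-15) = 9
k: (-3)·2 - (-5)·6 = -6 - (-30) = 24
u × v = (-23, 9, 24)
|u × v| = √((-23)² + 9² + 24²) = √1186 ≈ 34.4384
area = ½ · 34.4384 ≈ 17.219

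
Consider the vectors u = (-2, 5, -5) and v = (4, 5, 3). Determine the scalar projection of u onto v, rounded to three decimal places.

0.283

u · v = (-2)·4 + 5·5 + (-5)·3 = -8 + 25 - 15 = 2
|v| = √(16 + 25 + 9) = √50 ≈ 7.0711
comp_v u = 2 / √50 ≈ 0.283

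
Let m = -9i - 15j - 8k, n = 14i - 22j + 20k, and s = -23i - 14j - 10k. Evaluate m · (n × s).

5916

n × s:
i: (-22)·(-10) - 20·(-14) = 220 - (-280) = 500
j: 20·(-23) - 14·(-10) = -460 - (-140) = -320
k: 14·(-14) - (-22)·(-23) = -196 - 506 = -702
n × s = (500, -320, -702)
m · (n × s) = (-9)·500 + (-15)·(-320) + (-8)·(-702) = -4500 + 4800 + 5616 = 5916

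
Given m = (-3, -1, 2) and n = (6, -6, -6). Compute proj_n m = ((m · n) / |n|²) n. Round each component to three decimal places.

m · n = (-3)·6 + (-1)·(-6) + 2·(-6) = -18 + 6 - 12 = -24
|n|² = 36 + 36 + 36 = 108
proj_n m = (-24/108) · (6, -6, -6) ≈ (-1.333, 1.333, 1.333)

(-1.333, 1.333, 1.333)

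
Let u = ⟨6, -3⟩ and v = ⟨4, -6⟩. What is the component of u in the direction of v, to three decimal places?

u · v = 6·4 + (-3)·(-6) = 24 + 18 = 42
|v| = √(16 + 36) = √52 ≈ 7.2111
comp_v u = 42 / √52 ≈ 5.824

5.824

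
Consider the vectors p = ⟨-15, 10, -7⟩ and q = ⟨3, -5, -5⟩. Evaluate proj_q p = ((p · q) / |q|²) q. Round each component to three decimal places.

p · q = (-15)·3 + 10·(-5) + (-7)·(-5) = -45 - 50 + 35 = -60
|q|² = 9 + 25 + 25 = 59
proj_q p = (-60/59) · (3, -5, -5) ≈ (-3.051, 5.085, 5.085)

(-3.051, 5.085, 5.085)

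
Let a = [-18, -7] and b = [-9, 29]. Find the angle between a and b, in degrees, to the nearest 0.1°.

a · b = (-18)·(-9) + (-7)·29 = 162 - 203 = -41
|a|² = 324 + 49 = 373,  |a| = √373 ≈ 19.313208
|b|² = 81 + 841 = 922,  |b| = √922 ≈ 30.364453
cos θ = -41 / (19.313208 · 30.364453) ≈ -0.06991
θ = arccos(-0.06991) ≈ 94.0°

94.0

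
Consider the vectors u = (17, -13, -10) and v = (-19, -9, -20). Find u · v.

-6

u · v = 17·(-19) + (-13)·(-9) + (-10)·(-20) = -323 + 117 + 200 = -6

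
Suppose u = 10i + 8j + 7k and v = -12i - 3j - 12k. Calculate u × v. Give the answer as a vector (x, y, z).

i: 8·(-12) - 7·(-3) = -96 - (-21) = -75
j: 7·(-12) - 10·(-12) = -84 - (-120) = 36
k: 10·(-3) - 8·(-12) = -30 - (-96) = 66
u × v = (-75, 36, 66)

(-75, 36, 66)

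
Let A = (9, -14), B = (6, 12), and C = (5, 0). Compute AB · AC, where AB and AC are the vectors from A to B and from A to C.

376

AB = B − A = (-3, 26)
AC = C − A = (-4, 14)
AB · AC = (-3)·(-4) + 26·14 = 12 + 364 = 376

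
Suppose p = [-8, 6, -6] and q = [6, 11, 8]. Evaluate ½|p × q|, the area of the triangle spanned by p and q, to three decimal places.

85.376

i: 6·8 - (-6)·11 = 48 - (-66) = 114
j: (-6)·6 - (-8)·8 = -36 - (-64) = 28
k: (-8)·11 - 6·6 = -88 - 36 = -124
p × q = (114, 28, -124)
|p × q| = √(114² + 28² + (-124)²) = √29156 ≈ 170.7513
area = ½ · 170.7513 ≈ 85.376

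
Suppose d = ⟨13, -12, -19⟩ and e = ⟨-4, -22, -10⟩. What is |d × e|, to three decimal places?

i: (-12)·(-10) - (-19)·(-22) = 120 - 418 = -298
j: (-19)·(-4) - 13·(-10) = 76 - (-130) = 206
k: 13·(-22) - (-12)·(-4) = -286 - 48 = -334
d × e = (-298, 206, -334)
|d × e| = √((-298)² + 206² + (-334)²) = √242796 ≈ 492.7433

492.743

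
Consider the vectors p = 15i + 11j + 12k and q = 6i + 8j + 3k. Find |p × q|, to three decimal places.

i: 11·3 - 12·8 = 33 - 96 = -63
j: 12·6 - 15·3 = 72 - 45 = 27
k: 15·8 - 11·6 = 120 - 66 = 54
p × q = (-63, 27, 54)
|p × q| = √((-63)² + 27² + 54²) = √7614 ≈ 87.2582

87.258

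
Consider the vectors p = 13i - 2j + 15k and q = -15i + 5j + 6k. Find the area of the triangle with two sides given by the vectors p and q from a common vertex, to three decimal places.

i: (-2)·6 - 15·5 = -12 - 75 = -87
j: 15·(-15) - 13·6 = -225 - 78 = -303
k: 13·5 - (-2)·(-15) = 65 - 30 = 35
p × q = (-87, -303, 35)
|p × q| = √((-87)² + (-303)² + 35²) = √100603 ≈ 317.1798
area = ½ · 317.1798 ≈ 158.590

158.590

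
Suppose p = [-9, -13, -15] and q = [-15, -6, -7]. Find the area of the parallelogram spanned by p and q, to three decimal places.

i: (-13)·(-7) - (-15)·(-6) = 91 - 90 = 1
j: (-15)·(-15) - (-9)·(-7) = 225 - 63 = 162
k: (-9)·(-6) - (-13)·(-15) = 54 - 195 = -141
p × q = (1, 162, -141)
|p × q| = √(1² + 162² + (-141)²) = √46126 ≈ 214.7696

214.770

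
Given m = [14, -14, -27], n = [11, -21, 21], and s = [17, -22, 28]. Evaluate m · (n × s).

n × s:
i: (-21)·28 - 21·(-22) = -588 - (-462) = -126
j: 21·17 - 11·28 = 357 - 308 = 49
k: 11·(-22) - (-21)·17 = -242 - (-357) = 115
n × s = (-126, 49, 115)
m · (n × s) = 14·(-126) + (-14)·49 + (-27)·115 = -1764 - 686 - 3105 = -5555

-5555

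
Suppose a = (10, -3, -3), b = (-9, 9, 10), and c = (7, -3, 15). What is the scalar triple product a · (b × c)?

1143

b × c:
i: 9·15 - 10·(-3) = 135 - (-30) = 165
j: 10·7 - (-9)·15 = 70 - (-135) = 205
k: (-9)·(-3) - 9·7 = 27 - 63 = -36
b × c = (165, 205, -36)
a · (b × c) = 10·165 + (-3)·205 + (-3)·(-36) = 1650 - 615 + 108 = 1143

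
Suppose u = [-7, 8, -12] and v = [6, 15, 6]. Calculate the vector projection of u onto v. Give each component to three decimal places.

u · v = (-7)·6 + 8·15 + (-12)·6 = -42 + 120 - 72 = 6
|v|² = 36 + 225 + 36 = 297
proj_v u = (6/297) · (6, 15, 6) ≈ (0.121, 0.303, 0.121)

(0.121, 0.303, 0.121)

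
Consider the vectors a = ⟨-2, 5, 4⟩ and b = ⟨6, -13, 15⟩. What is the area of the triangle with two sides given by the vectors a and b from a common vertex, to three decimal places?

69.031

i: 5·15 - 4·(-13) = 75 - (-52) = 127
j: 4·6 - (-2)·15 = 24 - (-30) = 54
k: (-2)·(-13) - 5·6 = 26 - 30 = -4
a × b = (127, 54, -4)
|a × b| = √(127² + 54² + (-4)²) = √19061 ≈ 138.0616
area = ½ · 138.0616 ≈ 69.031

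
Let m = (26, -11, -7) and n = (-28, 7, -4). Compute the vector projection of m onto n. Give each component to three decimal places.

m · n = 26·(-28) + (-11)·7 + (-7)·(-4) = -728 - 77 + 28 = -777
|n|² = 784 + 49 + 16 = 849
proj_n m = (-777/849) · (-28, 7, -4) ≈ (25.625, -6.406, 3.661)

(25.625, -6.406, 3.661)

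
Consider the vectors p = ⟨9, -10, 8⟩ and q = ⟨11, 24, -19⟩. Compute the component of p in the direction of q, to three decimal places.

-9.008

p · q = 9·11 + (-10)·24 + 8·(-19) = 99 - 240 - 152 = -293
|q| = √(121 + 576 + 361) = √1058 ≈ 32.5269
comp_q p = -293 / √1058 ≈ -9.008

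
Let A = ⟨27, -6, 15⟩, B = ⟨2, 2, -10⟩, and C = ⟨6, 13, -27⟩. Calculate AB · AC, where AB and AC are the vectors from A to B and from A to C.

1727

AB = B − A = (-25, 8, -25)
AC = C − A = (-21, 19, -42)
AB · AC = (-25)·(-21) + 8·19 + (-25)·(-42) = 525 + 152 + 1050 = 1727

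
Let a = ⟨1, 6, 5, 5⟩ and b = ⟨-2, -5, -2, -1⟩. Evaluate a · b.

a · b = 1·(-2) + 6·(-5) + 5·(-2) + 5·(-1) = -2 - 30 - 10 - 5 = -47

-47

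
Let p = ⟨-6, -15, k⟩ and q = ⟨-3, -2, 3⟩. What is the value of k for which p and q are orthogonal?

p · q = (-6)·(-3) + (-15)·(-2) + k·3 = 48 + 3k
Set equal to 0: 3k = -48, so k = -16.

-16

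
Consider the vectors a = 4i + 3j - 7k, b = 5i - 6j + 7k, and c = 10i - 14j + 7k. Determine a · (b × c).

b × c:
i: (-6)·7 - 7·(-14) = -42 - (-98) = 56
j: 7·10 - 5·7 = 70 - 35 = 35
k: 5·(-14) - (-6)·10 = -70 - (-60) = -10
b × c = (56, 35, -10)
a · (b × c) = 4·56 + 3·35 + (-7)·(-10) = 224 + 105 + 70 = 399

399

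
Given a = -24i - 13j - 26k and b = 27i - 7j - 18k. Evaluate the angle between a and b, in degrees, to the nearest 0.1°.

94.1

a · b = (-24)·27 + (-13)·(-7) + (-26)·(-18) = -648 + 91 + 468 = -89
|a|² = 576 + 169 + 676 = 1421,  |a| = √1421 ≈ 37.696154
|b|² = 729 + 49 + 324 = 1102,  |b| = √1102 ≈ 33.196385
cos θ = -89 / (37.696154 · 33.196385) ≈ -0.07112
θ = arccos(-0.07112) ≈ 94.1°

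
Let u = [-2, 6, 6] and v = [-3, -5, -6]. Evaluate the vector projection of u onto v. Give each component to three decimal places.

(2.571, 4.286, 5.143)

u · v = (-2)·(-3) + 6·(-5) + 6·(-6) = 6 - 30 - 36 = -60
|v|² = 9 + 25 + 36 = 70
proj_v u = (-60/70) · (-3, -5, -6) ≈ (2.571, 4.286, 5.143)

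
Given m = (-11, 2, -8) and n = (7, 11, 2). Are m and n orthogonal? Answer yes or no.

no

m · n = (-11)·7 + 2·11 + (-8)·2 = -77 + 22 - 16 = -71
Nonzero, so the vectors are not orthogonal.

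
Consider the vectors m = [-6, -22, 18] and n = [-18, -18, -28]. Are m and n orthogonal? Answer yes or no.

m · n = (-6)·(-18) + (-22)·(-18) + 18·(-28) = 108 + 396 - 504 = 0
Zero, so the vectors are orthogonal.

yes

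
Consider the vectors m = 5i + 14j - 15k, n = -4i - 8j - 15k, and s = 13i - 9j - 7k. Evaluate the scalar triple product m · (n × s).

n × s:
i: (-8)·(-7) - (-15)·(-9) = 56 - 135 = -79
j: (-15)·13 - (-4)·(-7) = -195 - 28 = -223
k: (-4)·(-9) - (-8)·13 = 36 - (-104) = 140
n × s = (-79, -223, 140)
m · (n × s) = 5·(-79) + 14·(-223) + (-15)·140 = -395 - 3122 - 2100 = -5617

-5617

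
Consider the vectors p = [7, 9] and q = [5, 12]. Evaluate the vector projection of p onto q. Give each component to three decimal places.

p · q = 7·5 + 9·12 = 35 + 108 = 143
|q|² = 25 + 144 = 169
proj_q p = (143/169) · (5, 12) ≈ (4.231, 10.154)

(4.231, 10.154)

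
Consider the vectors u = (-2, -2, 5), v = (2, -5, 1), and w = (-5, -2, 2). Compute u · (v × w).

-111

v × w:
i: (-5)·2 - 1·(-2) = -10 - (-2) = -8
j: 1·(-5) - 2·2 = -5 - 4 = -9
k: 2·(-2) - (-5)·(-5) = -4 - 25 = -29
v × w = (-8, -9, -29)
u · (v × w) = (-2)·(-8) + (-2)·(-9) + 5·(-29) = 16 + 18 - 145 = -111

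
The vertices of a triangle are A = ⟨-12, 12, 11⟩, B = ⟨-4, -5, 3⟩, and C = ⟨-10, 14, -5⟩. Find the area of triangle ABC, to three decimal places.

156.515

AB = (8, -17, -8),  AC = (2, 2, -16)
i: (-17)·(-16) - (-8)·2 = 272 - (-16) = 288
j: (-8)·2 - 8·(-16) = -16 - (-128) = 112
k: 8·2 - (-17)·2 = 16 - (-34) = 50
AB × AC = (288, 112, 50)
|AB × AC| = √97988 ≈ 313.0303
area = ½ · 313.0303 ≈ 156.515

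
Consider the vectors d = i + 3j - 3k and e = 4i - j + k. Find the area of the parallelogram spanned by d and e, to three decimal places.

18.385

i: 3·1 - (-3)·(-1) = 3 - 3 = 0
j: (-3)·4 - 1·1 = -12 - 1 = -13
k: 1·(-1) - 3·4 = -1 - 12 = -13
d × e = (0, -13, -13)
|d × e| = √(0² + (-13)² + (-13)²) = √338 ≈ 18.3848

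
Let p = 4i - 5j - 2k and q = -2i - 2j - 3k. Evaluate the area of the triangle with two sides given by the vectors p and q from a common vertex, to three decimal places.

i: (-5)·(-3) - (-2)·(-2) = 15 - 4 = 11
j: (-2)·(-2) - 4·(-3) = 4 - (-12) = 16
k: 4·(-2) - (-5)·(-2) = -8 - 10 = -18
p × q = (11, 16, -18)
|p × q| = √(11² + 16² + (-18)²) = √701 ≈ 26.4764
area = ½ · 26.4764 ≈ 13.238

13.238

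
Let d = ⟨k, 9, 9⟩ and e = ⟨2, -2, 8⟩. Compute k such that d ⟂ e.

-27

d · e = k·2 + 9·(-2) + 9·8 = 54 + 2k
Set equal to 0: 2k = -54, so k = -27.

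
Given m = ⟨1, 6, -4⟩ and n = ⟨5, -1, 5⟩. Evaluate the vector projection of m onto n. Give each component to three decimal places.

(-2.059, 0.412, -2.059)

m · n = 1·5 + 6·(-1) + (-4)·5 = 5 - 6 - 20 = -21
|n|² = 25 + 1 + 25 = 51
proj_n m = (-21/51) · (5, -1, 5) ≈ (-2.059, 0.412, -2.059)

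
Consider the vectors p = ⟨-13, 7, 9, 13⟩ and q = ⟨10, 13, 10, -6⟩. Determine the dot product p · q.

p · q = (-13)·10 + 7·13 + 9·10 + 13·(-6) = -130 + 91 + 90 - 78 = -27

-27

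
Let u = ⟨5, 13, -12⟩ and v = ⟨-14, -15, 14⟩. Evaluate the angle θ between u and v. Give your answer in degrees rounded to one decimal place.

161.5

u · v = 5·(-14) + 13·(-15) + (-12)·14 = -70 - 195 - 168 = -433
|u|² = 25 + 169 + 144 = 338,  |u| = √338 ≈ 18.384776
|v|² = 196 + 225 + 196 = 617,  |v| = √617 ≈ 24.839485
cos θ = -433 / (18.384776 · 24.839485) ≈ -0.94817
θ = arccos(-0.94817) ≈ 161.5°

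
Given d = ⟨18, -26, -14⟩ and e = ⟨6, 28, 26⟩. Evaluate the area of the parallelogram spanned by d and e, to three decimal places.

i: (-26)·26 - (-14)·28 = -676 - (-392) = -284
j: (-14)·6 - 18·26 = -84 - 468 = -552
k: 18·28 - (-26)·6 = 504 - (-156) = 660
d × e = (-284, -552, 660)
|d × e| = √((-284)² + (-552)² + 660²) = √820960 ≈ 906.0684

906.068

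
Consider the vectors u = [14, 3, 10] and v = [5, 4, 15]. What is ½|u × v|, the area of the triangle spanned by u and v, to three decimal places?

82.623

i: 3·15 - 10·4 = 45 - 40 = 5
j: 10·5 - 14·15 = 50 - 210 = -160
k: 14·4 - 3·5 = 56 - 15 = 41
u × v = (5, -160, 41)
|u × v| = √(5² + (-160)² + 41²) = √27306 ≈ 165.2453
area = ½ · 165.2453 ≈ 82.623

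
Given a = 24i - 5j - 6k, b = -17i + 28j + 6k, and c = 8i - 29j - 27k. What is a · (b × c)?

-13527

b × c:
i: 28·(-27) - 6·(-29) = -756 - (-174) = -582
j: 6·8 - (-17)·(-27) = 48 - 459 = -411
k: (-17)·(-29) - 28·8 = 493 - 224 = 269
b × c = (-582, -411, 269)
a · (b × c) = 24·(-582) + (-5)·(-411) + (-6)·269 = -13968 + 2055 - 1614 = -13527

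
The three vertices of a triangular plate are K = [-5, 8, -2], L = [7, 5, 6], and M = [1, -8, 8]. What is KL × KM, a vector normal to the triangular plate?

KL = (12, -3, 8)
KM = (6, -16, 10)
i: (-3)·10 - 8·(-16) = -30 - (-128) = 98
j: 8·6 - 12·10 = 48 - 120 = -72
k: 12·(-16) - (-3)·6 = -192 - (-18) = -174
KL × KM = (98, -72, -174)

(98, -72, -174)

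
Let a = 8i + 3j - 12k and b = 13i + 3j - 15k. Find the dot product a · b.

a · b = 8·13 + 3·3 + (-12)·(-15) = 104 + 9 + 180 = 293

293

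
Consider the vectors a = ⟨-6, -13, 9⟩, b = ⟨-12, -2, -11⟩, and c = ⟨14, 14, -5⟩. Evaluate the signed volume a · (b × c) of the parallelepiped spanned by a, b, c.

538

b × c:
i: (-2)·(-5) - (-11)·14 = 10 - (-154) = 164
j: (-11)·14 - (-12)·(-5) = -154 - 60 = -214
k: (-12)·14 - (-2)·14 = -168 - (-28) = -140
b × c = (164, -214, -140)
a · (b × c) = (-6)·164 + (-13)·(-214) + 9·(-140) = -984 + 2782 - 1260 = 538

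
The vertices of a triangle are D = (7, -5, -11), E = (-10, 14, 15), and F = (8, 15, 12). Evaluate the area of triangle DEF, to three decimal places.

DE = (-17, 19, 26),  DF = (1, 20, 23)
i: 19·23 - 26·20 = 437 - 520 = -83
j: 26·1 - (-17)·23 = 26 - (-391) = 417
k: (-17)·20 - 19·1 = -340 - 19 = -359
DE × DF = (-83, 417, -359)
|DE × DF| = √309659 ≈ 556.4701
area = ½ · 556.4701 ≈ 278.235

278.235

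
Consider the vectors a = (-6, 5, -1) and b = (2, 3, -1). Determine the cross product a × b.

(-2, -8, -28)

i: 5·(-1) - (-1)·3 = -5 - (-3) = -2
j: (-1)·2 - (-6)·(-1) = -2 - 6 = -8
k: (-6)·3 - 5·2 = -18 - 10 = -28
a × b = (-2, -8, -28)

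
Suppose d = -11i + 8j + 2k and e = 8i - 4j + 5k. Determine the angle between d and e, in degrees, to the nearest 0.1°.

141.3

d · e = (-11)·8 + 8·(-4) + 2·5 = -88 - 32 + 10 = -110
|d|² = 121 + 64 + 4 = 189,  |d| = √189 ≈ 13.747727
|e|² = 64 + 16 + 25 = 105,  |e| = √105 ≈ 10.246951
cos θ = -110 / (13.747727 · 10.246951) ≈ -0.78085
θ = arccos(-0.78085) ≈ 141.3°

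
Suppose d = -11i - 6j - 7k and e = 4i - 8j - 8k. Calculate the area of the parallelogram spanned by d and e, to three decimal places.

161.443

i: (-6)·(-8) - (-7)·(-8) = 48 - 56 = -8
j: (-7)·4 - (-11)·(-8) = -28 - 88 = -116
k: (-11)·(-8) - (-6)·4 = 88 - (-24) = 112
d × e = (-8, -116, 112)
|d × e| = √((-8)² + (-116)² + 112²) = √26064 ≈ 161.4435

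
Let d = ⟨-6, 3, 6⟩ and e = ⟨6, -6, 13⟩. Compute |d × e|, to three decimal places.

i: 3·13 - 6·(-6) = 39 - (-36) = 75
j: 6·6 - (-6)·13 = 36 - (-78) = 114
k: (-6)·(-6) - 3·6 = 36 - 18 = 18
d × e = (75, 114, 18)
|d × e| = √(75² + 114² + 18²) = √18945 ≈ 137.6408

137.641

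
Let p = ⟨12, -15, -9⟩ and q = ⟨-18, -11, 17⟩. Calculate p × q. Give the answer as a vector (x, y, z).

i: (-15)·17 - (-9)·(-11) = -255 - 99 = -354
j: (-9)·(-18) - 12·17 = 162 - 204 = -42
k: 12·(-11) - (-15)·(-18) = -132 - 270 = -402
p × q = (-354, -42, -402)

(-354, -42, -402)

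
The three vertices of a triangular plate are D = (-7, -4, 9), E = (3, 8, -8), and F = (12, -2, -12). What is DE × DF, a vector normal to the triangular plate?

(-218, -113, -208)

DE = (10, 12, -17)
DF = (19, 2, -21)
i: 12·(-21) - (-17)·2 = -252 - (-34) = -218
j: (-17)·19 - 10·(-21) = -323 - (-210) = -113
k: 10·2 - 12·19 = 20 - 228 = -208
DE × DF = (-218, -113, -208)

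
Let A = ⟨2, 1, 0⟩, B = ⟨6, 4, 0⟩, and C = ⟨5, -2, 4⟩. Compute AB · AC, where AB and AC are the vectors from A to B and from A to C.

AB = B − A = (4, 3, 0)
AC = C − A = (3, -3, 4)
AB · AC = 4·3 + 3·(-3) + 0·4 = 12 - 9 + 0 = 3

3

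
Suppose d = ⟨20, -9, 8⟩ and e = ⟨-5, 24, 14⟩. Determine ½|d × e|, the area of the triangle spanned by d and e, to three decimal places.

313.348

i: (-9)·14 - 8·24 = -126 - 192 = -318
j: 8·(-5) - 20·14 = -40 - 280 = -320
k: 20·24 - (-9)·(-5) = 480 - 45 = 435
d × e = (-318, -320, 435)
|d × e| = √((-318)² + (-320)² + 435²) = √392749 ≈ 626.6969
area = ½ · 626.6969 ≈ 313.348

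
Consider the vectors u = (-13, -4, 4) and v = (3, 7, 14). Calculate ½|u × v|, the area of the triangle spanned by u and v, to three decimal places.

112.842

i: (-4)·14 - 4·7 = -56 - 28 = -84
j: 4·3 - (-13)·14 = 12 - (-182) = 194
k: (-13)·7 - (-4)·3 = -91 - (-12) = -79
u × v = (-84, 194, -79)
|u × v| = √((-84)² + 194² + (-79)²) = √50933 ≈ 225.6834
area = ½ · 225.6834 ≈ 112.842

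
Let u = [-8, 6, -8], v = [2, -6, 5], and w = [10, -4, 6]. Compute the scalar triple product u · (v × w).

-60

v × w:
i: (-6)·6 - 5·(-4) = -36 - (-20) = -16
j: 5·10 - 2·6 = 50 - 12 = 38
k: 2·(-4) - (-6)·10 = -8 - (-60) = 52
v × w = (-16, 38, 52)
u · (v × w) = (-8)·(-16) + 6·38 + (-8)·52 = 128 + 228 - 416 = -60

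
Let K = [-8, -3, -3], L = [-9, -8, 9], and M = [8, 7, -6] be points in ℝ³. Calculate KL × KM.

KL = (-1, -5, 12)
KM = (16, 10, -3)
i: (-5)·(-3) - 12·10 = 15 - 120 = -105
j: 12·16 - (-1)·(-3) = 192 - 3 = 189
k: (-1)·10 - (-5)·16 = -10 - (-80) = 70
KL × KM = (-105, 189, 70)

(-105, 189, 70)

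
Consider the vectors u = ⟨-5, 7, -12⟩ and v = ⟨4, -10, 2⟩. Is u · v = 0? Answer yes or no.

u · v = (-5)·4 + 7·(-10) + (-12)·2 = -20 - 70 - 24 = -114
Nonzero, so the vectors are not orthogonal.

no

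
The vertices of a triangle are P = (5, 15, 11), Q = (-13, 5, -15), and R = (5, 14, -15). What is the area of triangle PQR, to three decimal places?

261.775

PQ = (-18, -10, -26),  PR = (0, -1, -26)
i: (-10)·(-26) - (-26)·(-1) = 260 - 26 = 234
j: (-26)·0 - (-18)·(-26) = 0 - 468 = -468
k: (-18)·(-1) - (-10)·0 = 18 - 0 = 18
PQ × PR = (234, -468, 18)
|PQ × PR| = √274104 ≈ 523.5494
area = ½ · 523.5494 ≈ 261.775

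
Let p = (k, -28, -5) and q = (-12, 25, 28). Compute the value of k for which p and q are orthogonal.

-70

p · q = k·(-12) + (-28)·25 + (-5)·28 = -840 - 12k
Set equal to 0: -12k = 840, so k = -70.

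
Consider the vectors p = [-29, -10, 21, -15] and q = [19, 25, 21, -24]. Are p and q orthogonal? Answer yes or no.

p · q = (-29)·19 + (-10)·25 + 21·21 + (-15)·(-24) = -551 - 250 + 441 + 360 = 0
Zero, so the vectors are orthogonal.

yes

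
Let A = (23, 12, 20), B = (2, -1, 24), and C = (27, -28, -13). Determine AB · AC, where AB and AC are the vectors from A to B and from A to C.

AB = B − A = (-21, -13, 4)
AC = C − A = (4, -40, -33)
AB · AC = (-21)·4 + (-13)·(-40) + 4·(-33) = -84 + 520 - 132 = 304

304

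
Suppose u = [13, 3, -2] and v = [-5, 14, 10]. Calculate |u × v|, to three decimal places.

237.851

i: 3·10 - (-2)·14 = 30 - (-28) = 58
j: (-2)·(-5) - 13·10 = 10 - 130 = -120
k: 13·14 - 3·(-5) = 182 - (-15) = 197
u × v = (58, -120, 197)
|u × v| = √(58² + (-120)² + 197²) = √56573 ≈ 237.8508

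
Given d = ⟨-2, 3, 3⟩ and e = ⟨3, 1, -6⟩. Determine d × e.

(-21, -3, -11)

i: 3·(-6) - 3·1 = -18 - 3 = -21
j: 3·3 - (-2)·(-6) = 9 - 12 = -3
k: (-2)·1 - 3·3 = -2 - 9 = -11
d × e = (-21, -3, -11)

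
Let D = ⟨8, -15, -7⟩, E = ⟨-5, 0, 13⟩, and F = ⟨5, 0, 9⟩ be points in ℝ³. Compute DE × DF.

DE = (-13, 15, 20)
DF = (-3, 15, 16)
i: 15·16 - 20·15 = 240 - 300 = -60
j: 20·(-3) - (-13)·16 = -60 - (-208) = 148
k: (-13)·15 - 15·(-3) = -195 - (-45) = -150
DE × DF = (-60, 148, -150)

(-60, 148, -150)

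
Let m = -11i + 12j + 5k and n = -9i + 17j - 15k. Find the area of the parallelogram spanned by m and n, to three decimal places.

347.226

i: 12·(-15) - 5·17 = -180 - 85 = -265
j: 5·(-9) - (-11)·(-15) = -45 - 165 = -210
k: (-11)·17 - 12·(-9) = -187 - (-108) = -79
m × n = (-265, -210, -79)
|m × n| = √((-265)² + (-210)² + (-79)²) = √120566 ≈ 347.2262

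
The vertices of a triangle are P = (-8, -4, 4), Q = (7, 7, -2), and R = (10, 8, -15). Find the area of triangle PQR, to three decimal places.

PQ = (15, 11, -6),  PR = (18, 12, -19)
i: 11·(-19) - (-6)·12 = -209 - (-72) = -137
j: (-6)·18 - 15·(-19) = -108 - (-285) = 177
k: 15·12 - 11·18 = 180 - 198 = -18
PQ × PR = (-137, 177, -18)
|PQ × PR| = √50422 ≈ 224.5484
area = ½ · 224.5484 ≈ 112.274

112.274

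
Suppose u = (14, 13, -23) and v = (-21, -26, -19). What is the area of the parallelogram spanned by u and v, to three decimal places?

1132.831

i: 13·(-19) - (-23)·(-26) = -247 - 598 = -845
j: (-23)·(-21) - 14·(-19) = 483 - (-266) = 749
k: 14·(-26) - 13·(-21) = -364 - (-273) = -91
u × v = (-845, 749, -91)
|u × v| = √((-845)² + 749² + (-91)²) = √1283307 ≈ 1132.8314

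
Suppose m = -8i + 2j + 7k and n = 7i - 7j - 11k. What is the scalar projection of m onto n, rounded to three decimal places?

m · n = (-8)·7 + 2·(-7) + 7·(-11) = -56 - 14 - 77 = -147
|n| = √(49 + 49 + 121) = √219 ≈ 14.7986
comp_n m = -147 / √219 ≈ -9.933

-9.933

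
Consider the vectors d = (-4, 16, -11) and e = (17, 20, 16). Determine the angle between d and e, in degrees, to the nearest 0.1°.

82.8

d · e = (-4)·17 + 16·20 + (-11)·16 = -68 + 320 - 176 = 76
|d|² = 16 + 256 + 121 = 393,  |d| = √393 ≈ 19.824228
|e|² = 289 + 400 + 256 = 945,  |e| = √945 ≈ 30.740852
cos θ = 76 / (19.824228 · 30.740852) ≈ 0.12471
θ = arccos(0.12471) ≈ 82.8°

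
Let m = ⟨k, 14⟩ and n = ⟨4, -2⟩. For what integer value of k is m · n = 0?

m · n = k·4 + 14·(-2) = -28 + 4k
Set equal to 0: 4k = 28, so k = 7.

7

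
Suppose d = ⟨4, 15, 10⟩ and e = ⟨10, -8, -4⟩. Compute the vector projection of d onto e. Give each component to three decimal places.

d · e = 4·10 + 15·(-8) + 10·(-4) = 40 - 120 - 40 = -120
|e|² = 100 + 64 + 16 = 180
proj_e d = (-120/180) · (10, -8, -4) ≈ (-6.667, 5.333, 2.667)

(-6.667, 5.333, 2.667)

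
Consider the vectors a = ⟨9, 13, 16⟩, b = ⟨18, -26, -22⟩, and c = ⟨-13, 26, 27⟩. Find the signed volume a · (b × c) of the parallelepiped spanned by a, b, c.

b × c:
i: (-26)·27 - (-22)·26 = -702 - (-572) = -130
j: (-22)·(-13) - 18·27 = 286 - 486 = -200
k: 18·26 - (-26)·(-13) = 468 - 338 = 130
b × c = (-130, -200, 130)
a · (b × c) = 9·(-130) + 13·(-200) + 16·130 = -1170 - 2600 + 2080 = -1690

-1690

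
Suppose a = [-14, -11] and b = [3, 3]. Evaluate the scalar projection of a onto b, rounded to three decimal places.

a · b = (-14)·3 + (-11)·3 = -42 - 33 = -75
|b| = √(9 + 9) = √18 ≈ 4.2426
comp_b a = -75 / √18 ≈ -17.678

-17.678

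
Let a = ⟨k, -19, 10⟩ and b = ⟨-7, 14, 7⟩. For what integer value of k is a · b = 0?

-28

a · b = k·(-7) + (-19)·14 + 10·7 = -196 - 7k
Set equal to 0: -7k = 196, so k = -28.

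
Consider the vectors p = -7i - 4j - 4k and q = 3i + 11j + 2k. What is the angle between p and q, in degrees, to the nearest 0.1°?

134.5

p · q = (-7)·3 + (-4)·11 + (-4)·2 = -21 - 44 - 8 = -73
|p|² = 49 + 16 + 16 = 81,  |p| = √81 ≈ 9.000000
|q|² = 9 + 121 + 4 = 134,  |q| = √134 ≈ 11.575837
cos θ = -73 / (9.000000 · 11.575837) ≈ -0.70069
θ = arccos(-0.70069) ≈ 134.5°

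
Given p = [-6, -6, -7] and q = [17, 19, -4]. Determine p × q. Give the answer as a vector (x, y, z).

(157, -143, -12)

i: (-6)·(-4) - (-7)·19 = 24 - (-133) = 157
j: (-7)·17 - (-6)·(-4) = -119 - 24 = -143
k: (-6)·19 - (-6)·17 = -114 - (-102) = -12
p × q = (157, -143, -12)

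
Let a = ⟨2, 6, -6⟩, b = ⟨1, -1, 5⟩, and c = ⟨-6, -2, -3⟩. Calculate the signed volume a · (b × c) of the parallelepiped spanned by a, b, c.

b × c:
i: (-1)·(-3) - 5·(-2) = 3 - (-10) = 13
j: 5·(-6) - 1·(-3) = -30 - (-3) = -27
k: 1·(-2) - (-1)·(-6) = -2 - 6 = -8
b × c = (13, -27, -8)
a · (b × c) = 2·13 + 6·(-27) + (-6)·(-8) = 26 - 162 + 48 = -88

-88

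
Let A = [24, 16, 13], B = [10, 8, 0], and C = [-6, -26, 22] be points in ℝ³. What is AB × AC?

(-618, 516, 348)

AB = (-14, -8, -13)
AC = (-30, -42, 9)
i: (-8)·9 - (-13)·(-42) = -72 - 546 = -618
j: (-13)·(-30) - (-14)·9 = 390 - (-126) = 516
k: (-14)·(-42) - (-8)·(-30) = 588 - 240 = 348
AB × AC = (-618, 516, 348)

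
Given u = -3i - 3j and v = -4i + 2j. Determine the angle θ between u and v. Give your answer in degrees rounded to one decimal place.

u · v = (-3)·(-4) + (-3)·2 = 12 - 6 = 6
|u|² = 9 + 9 = 18,  |u| = √18 ≈ 4.242641
|v|² = 16 + 4 = 20,  |v| = √20 ≈ 4.472136
cos θ = 6 / (4.242641 · 4.472136) ≈ 0.31623
θ = arccos(0.31623) ≈ 71.6°

71.6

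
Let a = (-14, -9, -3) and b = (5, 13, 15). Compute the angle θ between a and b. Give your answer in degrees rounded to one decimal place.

132.1

a · b = (-14)·5 + (-9)·13 + (-3)·15 = -70 - 117 - 45 = -232
|a|² = 196 + 81 + 9 = 286,  |a| = √286 ≈ 16.911535
|b|² = 25 + 169 + 225 = 419,  |b| = √419 ≈ 20.469489
cos θ = -232 / (16.911535 · 20.469489) ≈ -0.67019
θ = arccos(-0.67019) ≈ 132.1°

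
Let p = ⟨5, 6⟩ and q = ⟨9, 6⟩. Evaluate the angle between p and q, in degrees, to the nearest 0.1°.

p · q = 5·9 + 6·6 = 45 + 36 = 81
|p|² = 25 + 36 = 61,  |p| = √61 ≈ 7.810250
|q|² = 81 + 36 = 117,  |q| = √117 ≈ 10.816654
cos θ = 81 / (7.810250 · 10.816654) ≈ 0.95880
θ = arccos(0.95880) ≈ 16.5°

16.5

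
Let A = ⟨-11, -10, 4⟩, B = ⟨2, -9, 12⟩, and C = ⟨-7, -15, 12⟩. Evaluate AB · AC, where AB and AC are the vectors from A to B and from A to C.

AB = B − A = (13, 1, 8)
AC = C − A = (4, -5, 8)
AB · AC = 13·4 + 1·(-5) + 8·8 = 52 - 5 + 64 = 111

111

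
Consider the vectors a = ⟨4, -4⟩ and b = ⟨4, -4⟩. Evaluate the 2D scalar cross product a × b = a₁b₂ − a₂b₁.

0

4·(-4) - (-4)·4 = -16 - (-16) = 0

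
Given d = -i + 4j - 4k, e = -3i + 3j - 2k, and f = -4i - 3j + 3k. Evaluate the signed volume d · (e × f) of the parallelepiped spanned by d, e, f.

e × f:
i: 3·3 - (-2)·(-3) = 9 - 6 = 3
j: (-2)·(-4) - (-3)·3 = 8 - (-9) = 17
k: (-3)·(-3) - 3·(-4) = 9 - (-12) = 21
e × f = (3, 17, 21)
d · (e × f) = (-1)·3 + 4·17 + (-4)·21 = -3 + 68 - 84 = -19

-19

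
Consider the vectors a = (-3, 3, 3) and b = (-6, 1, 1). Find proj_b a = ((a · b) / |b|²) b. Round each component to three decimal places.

a · b = (-3)·(-6) + 3·1 + 3·1 = 18 + 3 + 3 = 24
|b|² = 36 + 1 + 1 = 38
proj_b a = (24/38) · (-6, 1, 1) ≈ (-3.789, 0.632, 0.632)

(-3.789, 0.632, 0.632)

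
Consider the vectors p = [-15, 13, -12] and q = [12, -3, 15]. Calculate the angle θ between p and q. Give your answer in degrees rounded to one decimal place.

152.2

p · q = (-15)·12 + 13·(-3) + (-12)·15 = -180 - 39 - 180 = -399
|p|² = 225 + 169 + 144 = 538,  |p| = √538 ≈ 23.194827
|q|² = 144 + 9 + 225 = 378,  |q| = √378 ≈ 19.442222
cos θ = -399 / (23.194827 · 19.442222) ≈ -0.88478
θ = arccos(-0.88478) ≈ 152.2°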